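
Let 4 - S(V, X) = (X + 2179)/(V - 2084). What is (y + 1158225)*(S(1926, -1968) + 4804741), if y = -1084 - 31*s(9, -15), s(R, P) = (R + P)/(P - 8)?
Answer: 20204059269039497/3634 ≈ 5.5597e+12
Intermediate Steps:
S(V, X) = 4 - (2179 + X)/(-2084 + V) (S(V, X) = 4 - (X + 2179)/(V - 2084) = 4 - (2179 + X)/(-2084 + V))
s(R, P) = (P + R)/(-8 + P)
y = -25118/23 (y = -1084 - 31*(-15 + 9)/(-8 - 15) = -1084 - 31*(-6)/(-23) = -1084 - (-31)*(-6)/23 = -1084 - 31*6/23 = -1084 - 186/23 = -25118/23 ≈ -1092.1)
(y + 1158225)*(S(1926, -1968) + 4804741) = (-25118/23 + 1158225)*((-10515 - 1*(-1968) + 4*1926)/(-2084 + 1926) + 4804741) = 26614057*((-10515 + 1968 + 7704)/(-158) + 4804741)/23 = 26614057*(-1/158*(-843) + 4804741)/23 = 26614057*(843/158 + 4804741)/23 = (26614057/23)*(759149921/158) = 20204059269039497/3634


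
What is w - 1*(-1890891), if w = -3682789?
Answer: -1791898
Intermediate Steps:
w - 1*(-1890891) = -3682789 - 1*(-1890891) = -3682789 + 1890891 = -1791898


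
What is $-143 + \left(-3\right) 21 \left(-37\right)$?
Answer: $2188$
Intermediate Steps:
$-143 + \left(-3\right) 21 \left(-37\right) = -143 - -2331 = -143 + 2331 = 2188$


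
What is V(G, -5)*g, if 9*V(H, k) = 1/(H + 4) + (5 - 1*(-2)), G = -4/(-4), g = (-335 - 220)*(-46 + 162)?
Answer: -51504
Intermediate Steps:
g = -64380 (g = -555*116 = -64380)
G = 1 (G = -4*(-¼) = 1)
V(H, k) = 7/9 + 1/(9*(4 + H)) (V(H, k) = (1/(H + 4) + (5 - 1*(-2)))/9 = (1/(4 + H) + (5 + 2))/9 = (1/(4 + H) + 7)/9 = (7 + 1/(4 + H))/9 = 7/9 + 1/(9*(4 + H)))
V(G, -5)*g = ((29 + 7*1)/(9*(4 + 1)))*(-64380) = ((⅑)*(29 + 7)/5)*(-64380) = ((⅑)*(⅕)*36)*(-64380) = (⅘)*(-64380) = -51504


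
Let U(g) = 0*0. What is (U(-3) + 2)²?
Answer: 4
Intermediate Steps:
U(g) = 0
(U(-3) + 2)² = (0 + 2)² = 2² = 4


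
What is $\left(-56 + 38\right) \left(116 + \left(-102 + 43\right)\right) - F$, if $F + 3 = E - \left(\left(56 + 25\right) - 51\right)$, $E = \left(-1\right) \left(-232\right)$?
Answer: $-1225$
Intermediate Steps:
$E = 232$
$F = 199$ ($F = -3 + \left(232 - \left(\left(56 + 25\right) - 51\right)\right) = -3 + \left(232 - \left(81 - 51\right)\right) = -3 + \left(232 - 30\right) = -3 + 202 = 199$)
$\left(-56 + 38\right) \left(116 + \left(-102 + 43\right)\right) - F = \left(-56 + 38\right) \left(116 + \left(-102 + 43\right)\right) - 199 = - 18 \left(116 - 59\right) - 199 = \left(-18\right) 57 - 199 = -1026 - 199 = -1225$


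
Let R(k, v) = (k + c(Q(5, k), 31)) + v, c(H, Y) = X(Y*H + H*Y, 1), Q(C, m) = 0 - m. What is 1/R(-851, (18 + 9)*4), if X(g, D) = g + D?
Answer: 1/52020 ≈ 1.9223e-5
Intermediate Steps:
Q(C, m) = -m
X(g, D) = D + g
c(H, Y) = 1 + 2*H*Y (c(H, Y) = 1 + (Y*H + H*Y) = 1 + (H*Y + H*Y) = 1 + 2*H*Y)
R(k, v) = 1 + v - 61*k (R(k, v) = (k + (1 + 2*(-k)*31)) + v = (k + (1 - 62*k)) + v = (1 - 61*k) + v = 1 + v - 61*k)
1/R(-851, (18 + 9)*4) = 1/(1 + (18 + 9)*4 - 61*(-851)) = 1/(1 + 27*4 + 51911) = 1/(1 + 108 + 51911) = 1/52020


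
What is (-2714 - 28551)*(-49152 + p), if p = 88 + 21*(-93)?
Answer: 1595046505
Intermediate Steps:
p = -1865 (p = 88 - 1953 = -1865)
(-2714 - 28551)*(-49152 + p) = (-2714 - 28551)*(-49152 - 1865) = -31265*(-51017) = 1595046505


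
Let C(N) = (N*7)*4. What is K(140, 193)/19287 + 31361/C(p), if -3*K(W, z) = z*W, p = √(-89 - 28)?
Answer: -27020/57861 - 31361*I*√13/1092 ≈ -0.46698 - 103.55*I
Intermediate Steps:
p = 3*I*√13 (p = √(-117) = 3*I*√13 ≈ 10.817*I)
K(W, z) = -W*z/3 (K(W, z) = -z*W/3 = -W*z/3)
C(N) = 28*N (C(N) = (7*N)*4 = 28*N)
K(140, 193)/19287 + 31361/C(p) = -⅓*140*193/19287 + 31361/((28*(3*I*√13))) = -27020/3*1/19287 + 31361/((84*I*√13)) = -27020/57861 + 31361*(-I*√13/1092) = -27020/57861 - 31361*I*√13/1092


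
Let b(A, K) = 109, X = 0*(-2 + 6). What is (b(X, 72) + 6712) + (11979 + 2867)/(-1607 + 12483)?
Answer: 37100021/5438 ≈ 6822.4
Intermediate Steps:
X = 0 (X = 0*4 = 0)
(b(X, 72) + 6712) + (11979 + 2867)/(-1607 + 12483) = (109 + 6712) + (11979 + 2867)/(-1607 + 12483) = 6821 + 14846/10876 = 6821 + 14846*(1/10876) = 6821 + 7423/5438 = 37100021/5438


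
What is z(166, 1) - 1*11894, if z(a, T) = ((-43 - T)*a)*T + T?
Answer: -19197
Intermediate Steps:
z(a, T) = T + T*a*(-43 - T) (z(a, T) = (a*(-43 - T))*T + T = T*a*(-43 - T) + T = T + T*a*(-43 - T))
z(166, 1) - 1*11894 = 1*(1 - 43*166 - 1*1*166) - 1*11894 = 1*(1 - 7138 - 166) - 11894 = 1*(-7303) - 11894 = -7303 - 11894 = -19197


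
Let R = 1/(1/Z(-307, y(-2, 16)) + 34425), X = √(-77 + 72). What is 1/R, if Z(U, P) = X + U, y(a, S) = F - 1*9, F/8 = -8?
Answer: 3244693643/94254 - I*√5/94254 ≈ 34425.0 - 2.3724e-5*I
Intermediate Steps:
F = -64 (F = 8*(-8) = -64)
y(a, S) = -73 (y(a, S) = -64 - 1*9 = -64 - 9 = -73)
X = I*√5 (X = √(-5) = I*√5 ≈ 2.2361*I)
Z(U, P) = U + I*√5 (Z(U, P) = I*√5 + U = U + I*√5)
R = 1/(34425 + 1/(-307 + I*√5)) (R = 1/(1/(-307 + I*√5) + 34425) = 1/(34425 + 1/(-307 + I*√5)) ≈ 2.9049e-5 + 0.e-14*I)
1/R = 1/(3244693643/111698568091801 + I*√5/111698568091801)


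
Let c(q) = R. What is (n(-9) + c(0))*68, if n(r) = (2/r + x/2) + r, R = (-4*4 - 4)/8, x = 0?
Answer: -7174/9 ≈ -797.11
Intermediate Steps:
R = -5/2 (R = (-16 - 4)*(⅛) = -20*⅛ = -5/2 ≈ -2.5000)
c(q) = -5/2
n(r) = r + 2/r (n(r) = (2/r + 0/2) + r = (2/r + 0*(½)) + r = (2/r + 0) + r = 2/r + r = r + 2/r)
(n(-9) + c(0))*68 = ((-9 + 2/(-9)) - 5/2)*68 = ((-9 + 2*(-⅑)) - 5/2)*68 = ((-9 - 2/9) - 5/2)*68 = (-83/9 - 5/2)*68 = -211/18*68 = -7174/9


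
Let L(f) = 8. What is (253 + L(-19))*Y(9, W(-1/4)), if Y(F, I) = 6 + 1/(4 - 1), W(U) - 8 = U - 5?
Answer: 1653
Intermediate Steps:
W(U) = 3 + U (W(U) = 8 + (U - 5) = 8 + (-5 + U) = 3 + U)
Y(F, I) = 19/3 (Y(F, I) = 6 + 1/3 = 19/3)
(253 + L(-19))*Y(9, W(-1/4)) = (253 + 8)*(19/3) = 261*(19/3) = 1653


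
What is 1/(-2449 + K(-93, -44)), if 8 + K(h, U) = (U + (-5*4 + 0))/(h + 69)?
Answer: -3/7363 ≈ -0.00040744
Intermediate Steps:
K(h, U) = -8 + (-20 + U)/(69 + h) (K(h, U) = -8 + (U + (-5*4 + 0))/(h + 69) = -8 + (U + (-20 + 0))/(69 + h) = -8 + (U - 20)/(69 + h) = -8 + (-20 + U)/(69 + h))
1/(-2449 + K(-93, -44)) = 1/(-2449 + (-572 - 44 - 8*(-93))/(69 - 93)) = 1/(-2449 + (-572 - 44 + 744)/(-24)) = 1/(-2449 - 1/24*128) = 1/(-2449 - 16/3) = 1/(-7363/3) = -3/7363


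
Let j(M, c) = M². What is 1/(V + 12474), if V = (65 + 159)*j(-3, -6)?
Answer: 1/14490 ≈ 6.9013e-5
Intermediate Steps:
V = 2016 (V = (65 + 159)*(-3)² = 224*9 = 2016)
1/(V + 12474) = 1/(2016 + 12474) = 1/14490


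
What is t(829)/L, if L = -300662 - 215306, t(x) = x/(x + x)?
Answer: -1/1031936 ≈ -9.6905e-7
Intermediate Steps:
t(x) = ½ (t(x) = x/((2*x)) = (1/(2*x))*x = ½)
L = -515968
t(829)/L = (½)/(-515968) = (½)*(-1/515968) = -1/1031936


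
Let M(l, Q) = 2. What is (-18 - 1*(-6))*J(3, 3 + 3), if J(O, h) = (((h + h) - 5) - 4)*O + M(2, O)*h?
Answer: -252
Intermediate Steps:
J(O, h) = 2*h + O*(-9 + 2*h) (J(O, h) = (((h + h) - 5) - 4)*O + 2*h = ((2*h - 5) - 4)*O + 2*h = ((-5 + 2*h) - 4)*O + 2*h = (-9 + 2*h)*O + 2*h = O*(-9 + 2*h) + 2*h = 2*h + O*(-9 + 2*h))
(-18 - 1*(-6))*J(3, 3 + 3) = (-18 - 1*(-6))*(-9*3 + 2*(3 + 3) + 2*3*(3 + 3)) = (-18 + 6)*(-27 + 2*6 + 2*3*6) = -12*(-27 + 12 + 36) = -12*21 = -252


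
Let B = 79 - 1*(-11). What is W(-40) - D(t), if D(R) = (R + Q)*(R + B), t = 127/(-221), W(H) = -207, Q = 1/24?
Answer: -186772087/1172184 ≈ -159.34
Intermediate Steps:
Q = 1/24 ≈ 0.041667
B = 90 (B = 79 + 11 = 90)
t = -127/221 (t = 127*(-1/221) = -127/221 ≈ -0.57466)
D(R) = (90 + R)*(1/24 + R) (D(R) = (R + 1/24)*(R + 90) = (1/24 + R)*(90 + R) = (90 + R)*(1/24 + R))
W(-40) - D(t) = -207 - (15/4 + (-127/221)**2 + (2161/24)*(-127/221)) = -207 - (15/4 + 16129/48841 - 274447/5304) = -207 - 1*(-55870001/1172184) = -207 + 55870001/1172184 = -186772087/1172184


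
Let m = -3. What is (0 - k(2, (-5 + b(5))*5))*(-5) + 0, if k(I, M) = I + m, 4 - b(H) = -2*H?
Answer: -5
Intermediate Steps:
b(H) = 4 + 2*H (b(H) = 4 - (-2)*H = 4 + 2*H)
k(I, M) = -3 + I (k(I, M) = I - 3 = -3 + I)
(0 - k(2, (-5 + b(5))*5))*(-5) + 0 = (0 - (-3 + 2))*(-5) + 0 = (0 - 1*(-1))*(-5) + 0 = (0 + 1)*(-5) + 0 = 1*(-5) + 0 = -5 + 0 = -5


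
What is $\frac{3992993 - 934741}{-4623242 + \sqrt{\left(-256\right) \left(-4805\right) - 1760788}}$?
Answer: $- \frac{1767379886623}{2671795890159} - \frac{764563 i \sqrt{132677}}{2671795890159} \approx -0.6615 - 0.00010423 i$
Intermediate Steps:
$\frac{3992993 - 934741}{-4623242 + \sqrt{\left(-256\right) \left(-4805\right) - 1760788}} = \frac{3058252}{-4623242 + \sqrt{1230080 - 1760788}} = \frac{3058252}{-4623242 + \sqrt{-530708}} = \frac{3058252}{-4623242 + 2 i \sqrt{132677}}$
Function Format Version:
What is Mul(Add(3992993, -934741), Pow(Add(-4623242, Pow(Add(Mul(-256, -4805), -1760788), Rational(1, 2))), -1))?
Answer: Add(Rational(-1767379886623, 2671795890159), Mul(Rational(-764563, 2671795890159), I, Pow(132677, Rational(1, 2)))) ≈ Add(-0.66150, Mul(-0.00010423, I))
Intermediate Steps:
Mul(Add(3992993, -934741), Pow(Add(-4623242, Pow(Add(Mul(-256, -4805), -1760788), Rational(1, 2))), -1)) = Mul(3058252, Pow(Add(-4623242, Pow(Add(1230080, -1760788), Rational(1, 2))), -1)) = Mul(3058252, Pow(Add(-4623242, Pow(-530708, Rational(1, 2))), -1)) = Mul(3058252, Pow(Add(-4623242, Mul(2, I, Pow(132677, Rational(1, 2)))), -1))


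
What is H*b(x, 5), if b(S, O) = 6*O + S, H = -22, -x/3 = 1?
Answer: -594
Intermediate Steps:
x = -3 (x = -3*1 = -3)
b(S, O) = S + 6*O
H*b(x, 5) = -22*(-3 + 6*5) = -22*(-3 + 30) = -22*27 = -594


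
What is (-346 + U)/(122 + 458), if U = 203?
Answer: -143/580 ≈ -0.24655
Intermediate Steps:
(-346 + U)/(122 + 458) = (-346 + 203)/(122 + 458) = -143/580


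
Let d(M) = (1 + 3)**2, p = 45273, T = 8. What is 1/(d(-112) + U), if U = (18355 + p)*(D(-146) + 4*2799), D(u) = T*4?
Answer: 1/714415200 ≈ 1.3997e-9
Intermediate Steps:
D(u) = 32 (D(u) = 8*4 = 32)
d(M) = 16 (d(M) = 4**2 = 16)
U = 714415184 (U = (18355 + 45273)*(32 + 4*2799) = 63628*(32 + 11196) = 63628*11228 = 714415184)
1/(d(-112) + U) = 1/(16 + 714415184) = 1/714415200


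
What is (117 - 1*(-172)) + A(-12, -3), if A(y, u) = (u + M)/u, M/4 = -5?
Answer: 890/3 ≈ 296.67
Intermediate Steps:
M = -20 (M = 4*(-5) = -20)
A(y, u) = (-20 + u)/u (A(y, u) = (u - 20)/u = (-20 + u)/u)
(117 - 1*(-172)) + A(-12, -3) = (117 - 1*(-172)) + (-20 - 3)/(-3) = (117 + 172) - 1/3*(-23) = 289 + 23/3 = 890/3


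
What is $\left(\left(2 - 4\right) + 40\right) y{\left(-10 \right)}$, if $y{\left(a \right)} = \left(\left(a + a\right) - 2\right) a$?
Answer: $8360$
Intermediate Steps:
$y{\left(a \right)} = a \left(-2 + 2 a\right)$ ($y{\left(a \right)} = \left(2 a - 2\right) a = \left(-2 + 2 a\right) a = a \left(-2 + 2 a\right)$)
$\left(\left(2 - 4\right) + 40\right) y{\left(-10 \right)} = \left(\left(2 - 4\right) + 40\right) 2 \left(-10\right) \left(-1 - 10\right) = \left(\left(2 - 4\right) + 40\right) 2 \left(-10\right) \left(-11\right) = \left(-2 + 40\right) 220 = 38 \cdot 220 = 8360$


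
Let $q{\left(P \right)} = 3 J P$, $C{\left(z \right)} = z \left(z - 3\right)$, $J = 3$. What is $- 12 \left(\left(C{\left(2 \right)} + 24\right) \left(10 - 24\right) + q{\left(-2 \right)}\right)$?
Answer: $3912$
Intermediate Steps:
$C{\left(z \right)} = z \left(-3 + z\right)$
$q{\left(P \right)} = 9 P$ ($q{\left(P \right)} = 3 \cdot 3 P = 9 P$)
$- 12 \left(\left(C{\left(2 \right)} + 24\right) \left(10 - 24\right) + q{\left(-2 \right)}\right) = - 12 \left(\left(2 \left(-3 + 2\right) + 24\right) \left(10 - 24\right) + 9 \left(-2\right)\right) = - 12 \left(\left(2 \left(-1\right) + 24\right) \left(-14\right) - 18\right) = - 12 \left(\left(-2 + 24\right) \left(-14\right) - 18\right) = - 12 \left(22 \left(-14\right) - 18\right) = - 12 \left(-308 - 18\right) = \left(-12\right) \left(-326\right) = 3912$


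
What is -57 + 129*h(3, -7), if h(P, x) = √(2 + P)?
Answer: -57 + 129*√5 ≈ 231.45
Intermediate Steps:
-57 + 129*h(3, -7) = -57 + 129*√(2 + 3) = -57 + 129*√5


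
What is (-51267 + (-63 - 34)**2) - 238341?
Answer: -280199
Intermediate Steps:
(-51267 + (-63 - 34)**2) - 238341 = (-51267 + (-97)**2) - 238341 = (-51267 + 9409) - 238341 = -41858 - 238341 = -280199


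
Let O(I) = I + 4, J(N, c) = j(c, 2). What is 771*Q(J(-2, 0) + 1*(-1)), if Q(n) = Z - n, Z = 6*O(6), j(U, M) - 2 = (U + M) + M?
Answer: 42405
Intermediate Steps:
j(U, M) = 2 + U + 2*M (j(U, M) = 2 + ((U + M) + M) = 2 + ((M + U) + M) = 2 + (U + 2*M) = 2 + U + 2*M)
J(N, c) = 6 + c (J(N, c) = 2 + c + 2*2 = 2 + c + 4 = 6 + c)
O(I) = 4 + I
Z = 60 (Z = 6*(4 + 6) = 6*10 = 60)
Q(n) = 60 - n
771*Q(J(-2, 0) + 1*(-1)) = 771*(60 - ((6 + 0) + 1*(-1))) = 771*(60 - (6 - 1)) = 771*(60 - 1*5) = 771*(60 - 5) = 771*55 = 42405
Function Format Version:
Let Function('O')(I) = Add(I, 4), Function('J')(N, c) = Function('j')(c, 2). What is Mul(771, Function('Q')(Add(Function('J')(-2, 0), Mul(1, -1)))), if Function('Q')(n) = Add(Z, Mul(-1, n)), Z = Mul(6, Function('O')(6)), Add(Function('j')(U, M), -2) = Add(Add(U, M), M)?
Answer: 42405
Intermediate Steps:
Function('j')(U, M) = Add(2, U, Mul(2, M)) (Function('j')(U, M) = Add(2, Add(Add(U, M), M)) = Add(2, Add(Add(M, U), M)) = Add(2, Add(U, Mul(2, M))) = Add(2, U, Mul(2, M)))
Function('J')(N, c) = Add(6, c) (Function('J')(N, c) = Add(2, c, Mul(2, 2)) = Add(2, c, 4) = Add(6, c))
Function('O')(I) = Add(4, I)
Z = 60 (Z = Mul(6, Add(4, 6)) = Mul(6, 10) = 60)
Function('Q')(n) = Add(60, Mul(-1, n))
Mul(771, Function('Q')(Add(Function('J')(-2, 0), Mul(1, -1)))) = Mul(771, Add(60, Mul(-1, Add(Add(6, 0), Mul(1, -1))))) = Mul(771, Add(60, Mul(-1, Add(6, -1)))) = Mul(771, Add(60, Mul(-1, 5))) = Mul(771, Add(60, -5)) = Mul(771, 55) = 42405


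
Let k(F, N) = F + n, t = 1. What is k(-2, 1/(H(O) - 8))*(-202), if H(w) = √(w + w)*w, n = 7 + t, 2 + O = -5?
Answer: -1212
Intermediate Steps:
O = -7 (O = -2 - 5 = -7)
n = 8 (n = 7 + 1 = 8)
H(w) = √2*w^(3/2) (H(w) = √(2*w)*w = (√2*√w)*w = √2*w^(3/2))
k(F, N) = 8 + F (k(F, N) = F + 8 = 8 + F)
k(-2, 1/(H(O) - 8))*(-202) = (8 - 2)*(-202) = 6*(-202) = -1212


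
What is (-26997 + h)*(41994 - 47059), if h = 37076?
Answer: -51050135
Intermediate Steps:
(-26997 + h)*(41994 - 47059) = (-26997 + 37076)*(41994 - 47059) = 10079*(-5065) = -51050135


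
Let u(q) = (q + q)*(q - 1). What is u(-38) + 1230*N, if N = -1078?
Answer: -1322976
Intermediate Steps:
u(q) = 2*q*(-1 + q) (u(q) = (2*q)*(-1 + q) = 2*q*(-1 + q))
u(-38) + 1230*N = 2*(-38)*(-1 - 38) + 1230*(-1078) = 2*(-38)*(-39) - 1325940 = 2964 - 1325940 = -1322976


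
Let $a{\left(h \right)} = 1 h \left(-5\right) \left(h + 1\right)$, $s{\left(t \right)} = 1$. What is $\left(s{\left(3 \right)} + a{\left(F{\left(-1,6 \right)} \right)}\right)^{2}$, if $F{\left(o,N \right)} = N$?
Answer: $43681$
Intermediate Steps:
$a{\left(h \right)} = - 5 h \left(1 + h\right)$ ($a{\left(h \right)} = h \left(-5\right) \left(1 + h\right) = - 5 h \left(1 + h\right)$)
$\left(s{\left(3 \right)} + a{\left(F{\left(-1,6 \right)} \right)}\right)^{2} = \left(1 - 30 \left(1 + 6\right)\right)^{2} = \left(1 - 30 \cdot 7\right)^{2} = \left(1 - 210\right)^{2} = \left(-209\right)^{2} = 43681$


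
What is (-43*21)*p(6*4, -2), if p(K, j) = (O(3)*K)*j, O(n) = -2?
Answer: -86688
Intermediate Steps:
p(K, j) = -2*K*j (p(K, j) = (-2*K)*j = -2*K*j)
(-43*21)*p(6*4, -2) = (-43*21)*(-2*6*4*(-2)) = -(-1806)*24*(-2) = -903*96 = -86688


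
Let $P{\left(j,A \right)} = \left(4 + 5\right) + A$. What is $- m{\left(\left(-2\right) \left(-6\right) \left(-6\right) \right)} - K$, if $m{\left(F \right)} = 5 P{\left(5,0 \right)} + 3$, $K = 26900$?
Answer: $-26948$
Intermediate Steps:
$P{\left(j,A \right)} = 9 + A$
$m{\left(F \right)} = 48$ ($m{\left(F \right)} = 5 \left(9 + 0\right) + 3 = 5 \cdot 9 + 3 = 45 + 3 = 48$)
$- m{\left(\left(-2\right) \left(-6\right) \left(-6\right) \right)} - K = \left(-1\right) 48 - 26900 = -48 - 26900 = -26948$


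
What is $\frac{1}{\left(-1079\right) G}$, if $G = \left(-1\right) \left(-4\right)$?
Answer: $- \frac{1}{4316} \approx -0.0002317$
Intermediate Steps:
$G = 4$
$\frac{1}{\left(-1079\right) G} = \frac{1}{\left(-1079\right) 4} = \left(- \frac{1}{1079}\right) \frac{1}{4} = - \frac{1}{4316}$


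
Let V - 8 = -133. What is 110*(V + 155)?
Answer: 3300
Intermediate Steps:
V = -125 (V = 8 - 133 = -125)
110*(V + 155) = 110*(-125 + 155) = 110*30 = 3300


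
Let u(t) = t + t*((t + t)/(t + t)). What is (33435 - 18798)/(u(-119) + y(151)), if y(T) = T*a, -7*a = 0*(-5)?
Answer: -123/2 ≈ -61.500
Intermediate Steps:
a = 0 (a = -0*(-5) = -⅐*0 = 0)
y(T) = 0 (y(T) = T*0 = 0)
u(t) = 2*t (u(t) = t + t*((2*t)/((2*t))) = t + t*((2*t)*(1/(2*t))) = t + t*1 = t + t = 2*t)
(33435 - 18798)/(u(-119) + y(151)) = (33435 - 18798)/(2*(-119) + 0) = 14637/(-238 + 0) = 14637/(-238) = 14637*(-1/238) = -123/2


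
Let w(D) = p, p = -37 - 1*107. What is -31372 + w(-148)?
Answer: -31516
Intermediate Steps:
p = -144 (p = -37 - 107 = -144)
w(D) = -144
-31372 + w(-148) = -31372 - 144 = -31516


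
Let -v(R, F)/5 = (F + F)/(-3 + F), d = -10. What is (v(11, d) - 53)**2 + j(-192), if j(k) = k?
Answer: 590073/169 ≈ 3491.6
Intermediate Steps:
v(R, F) = -10*F/(-3 + F) (v(R, F) = -5*(F + F)/(-3 + F) = -5*2*F/(-3 + F) = -10*F/(-3 + F))
(v(11, d) - 53)**2 + j(-192) = (-10*(-10)/(-3 - 10) - 53)**2 - 192 = (-10*(-10)/(-13) - 53)**2 - 192 = (-10*(-10)*(-1/13) - 53)**2 - 192 = (-100/13 - 53)**2 - 192 = (-789/13)**2 - 192 = 622521/169 - 192 = 590073/169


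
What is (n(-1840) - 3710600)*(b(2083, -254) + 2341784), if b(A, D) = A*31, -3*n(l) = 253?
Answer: -8929231220307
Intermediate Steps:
n(l) = -253/3 (n(l) = -⅓*253 = -253/3)
b(A, D) = 31*A
(n(-1840) - 3710600)*(b(2083, -254) + 2341784) = (-253/3 - 3710600)*(31*2083 + 2341784) = -11132053*(64573 + 2341784)/3 = -11132053/3*2406357 = -8929231220307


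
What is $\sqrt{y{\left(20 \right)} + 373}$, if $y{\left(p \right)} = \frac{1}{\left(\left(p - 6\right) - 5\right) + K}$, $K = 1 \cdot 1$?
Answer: $\frac{\sqrt{37310}}{10} \approx 19.316$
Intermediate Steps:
$K = 1$
$y{\left(p \right)} = \frac{1}{-10 + p}$ ($y{\left(p \right)} = \frac{1}{\left(\left(p - 6\right) - 5\right) + 1} = \frac{1}{\left(\left(-6 + p\right) - 5\right) + 1} = \frac{1}{\left(-11 + p\right) + 1} = \frac{1}{-10 + p}$)
$\sqrt{y{\left(20 \right)} + 373} = \sqrt{\frac{1}{-10 + 20} + 373} = \sqrt{\frac{1}{10} + 373} = \sqrt{\frac{3731}{10}} = \frac{\sqrt{37310}}{10}$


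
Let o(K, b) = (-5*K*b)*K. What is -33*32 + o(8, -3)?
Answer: -96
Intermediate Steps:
o(K, b) = -5*b*K² (o(K, b) = (-5*K*b)*K = -5*b*K²)
-33*32 + o(8, -3) = -33*32 - 5*(-3)*8² = -1056 - 5*(-3)*64 = -1056 + 960 = -96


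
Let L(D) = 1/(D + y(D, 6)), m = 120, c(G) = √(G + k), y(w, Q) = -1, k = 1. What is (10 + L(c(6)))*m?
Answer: 1220 + 20*√7 ≈ 1272.9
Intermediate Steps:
c(G) = √(1 + G) (c(G) = √(G + 1) = √(1 + G))
L(D) = 1/(-1 + D) (L(D) = 1/(D - 1) = 1/(-1 + D))
(10 + L(c(6)))*m = (10 + 1/(-1 + √(1 + 6)))*120 = (10 + 1/(-1 + √7))*120 = 1200 + 120/(-1 + √7)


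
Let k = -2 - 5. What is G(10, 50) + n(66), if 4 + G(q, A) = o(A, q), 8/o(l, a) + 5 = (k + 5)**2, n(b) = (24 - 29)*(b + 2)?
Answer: -352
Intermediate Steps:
k = -7
n(b) = -10 - 5*b (n(b) = -5*(2 + b) = -10 - 5*b)
o(l, a) = -8 (o(l, a) = 8/(-5 + (-7 + 5)**2) = 8/(-5 + (-2)**2) = 8/(-5 + 4) = 8/(-1) = 8*(-1) = -8)
G(q, A) = -12 (G(q, A) = -4 - 8 = -12)
G(10, 50) + n(66) = -12 + (-10 - 5*66) = -12 + (-10 - 330) = -12 - 340 = -352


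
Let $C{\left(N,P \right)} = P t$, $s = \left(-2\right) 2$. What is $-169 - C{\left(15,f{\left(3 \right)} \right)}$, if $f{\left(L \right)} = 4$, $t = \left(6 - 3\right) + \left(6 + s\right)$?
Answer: $-189$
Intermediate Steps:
$s = -4$
$t = 5$ ($t = \left(6 - 3\right) + \left(6 - 4\right) = 3 + 2 = 5$)
$C{\left(N,P \right)} = 5 P$ ($C{\left(N,P \right)} = P 5 = 5 P$)
$-169 - C{\left(15,f{\left(3 \right)} \right)} = -169 - 5 \cdot 4 = -169 - 20 = -189$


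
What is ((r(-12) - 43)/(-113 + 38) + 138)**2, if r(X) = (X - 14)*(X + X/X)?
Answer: 11350161/625 ≈ 18160.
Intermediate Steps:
r(X) = (1 + X)*(-14 + X) (r(X) = (-14 + X)*(X + 1) = (-14 + X)*(1 + X) = (1 + X)*(-14 + X))
((r(-12) - 43)/(-113 + 38) + 138)**2 = (((-14 + (-12)**2 - 13*(-12)) - 43)/(-113 + 38) + 138)**2 = (((-14 + 144 + 156) - 43)/(-75) + 138)**2 = ((286 - 43)*(-1/75) + 138)**2 = (243*(-1/75) + 138)**2 = (-81/25 + 138)**2 = (3369/25)**2 = 11350161/625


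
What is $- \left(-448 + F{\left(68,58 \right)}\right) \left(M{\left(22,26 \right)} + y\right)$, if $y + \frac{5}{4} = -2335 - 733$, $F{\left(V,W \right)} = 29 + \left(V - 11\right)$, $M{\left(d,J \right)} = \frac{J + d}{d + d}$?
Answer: $- \frac{24434819}{22} \approx -1.1107 \cdot 10^{6}$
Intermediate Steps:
$M{\left(d,J \right)} = \frac{J + d}{2 d}$
$F{\left(V,W \right)} = 18 + V$ ($F{\left(V,W \right)} = 29 + \left(-11 + V\right) = 18 + V$)
$y = - \frac{12277}{4}$ ($y = - \frac{5}{4} - 3068 = - \frac{12277}{4} \approx -3069.3$)
$- \left(-448 + F{\left(68,58 \right)}\right) \left(M{\left(22,26 \right)} + y\right) = - \left(-448 + \left(18 + 68\right)\right) \left(\frac{26 + 22}{2 \cdot 22} - \frac{12277}{4}\right) = - \left(-448 + 86\right) \left(\frac{1}{2} \cdot \frac{1}{22} \cdot 48 - \frac{12277}{4}\right) = - \left(-362\right) \left(\frac{12}{11} - \frac{12277}{4}\right) = - \frac{\left(-362\right) \left(-134999\right)}{44} = \left(-1\right) \frac{24434819}{22} = - \frac{24434819}{22}$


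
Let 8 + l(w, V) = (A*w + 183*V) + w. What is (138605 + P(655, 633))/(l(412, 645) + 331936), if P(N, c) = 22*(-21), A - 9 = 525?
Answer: 138143/670383 ≈ 0.20607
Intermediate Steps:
A = 534 (A = 9 + 525 = 534)
l(w, V) = -8 + 183*V + 535*w (l(w, V) = -8 + ((534*w + 183*V) + w) = -8 + ((183*V + 534*w) + w) = -8 + (183*V + 535*w) = -8 + 183*V + 535*w)
P(N, c) = -462
(138605 + P(655, 633))/(l(412, 645) + 331936) = (138605 - 462)/((-8 + 183*645 + 535*412) + 331936) = 138143/((-8 + 118035 + 220420) + 331936) = 138143/(338447 + 331936) = 138143/670383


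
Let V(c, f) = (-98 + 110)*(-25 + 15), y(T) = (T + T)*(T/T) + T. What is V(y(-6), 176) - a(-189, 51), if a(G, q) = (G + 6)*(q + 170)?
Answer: 40323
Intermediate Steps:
y(T) = 3*T (y(T) = (2*T)*1 + T = 2*T + T = 3*T)
V(c, f) = -120 (V(c, f) = 12*(-10) = -120)
a(G, q) = (6 + G)*(170 + q)
V(y(-6), 176) - a(-189, 51) = -120 - (1020 + 6*51 + 170*(-189) - 189*51) = -120 - (1020 + 306 - 32130 - 9639) = -120 - 1*(-40443) = -120 + 40443 = 40323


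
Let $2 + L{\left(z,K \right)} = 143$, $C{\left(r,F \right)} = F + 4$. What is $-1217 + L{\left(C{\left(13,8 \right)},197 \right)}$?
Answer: $-1076$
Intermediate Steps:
$C{\left(r,F \right)} = 4 + F$
$L{\left(z,K \right)} = 141$ ($L{\left(z,K \right)} = -2 + 143 = 141$)
$-1217 + L{\left(C{\left(13,8 \right)},197 \right)} = -1217 + 141 = -1076$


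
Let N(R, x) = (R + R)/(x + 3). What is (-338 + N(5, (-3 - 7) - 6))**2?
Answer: 19395216/169 ≈ 1.1476e+5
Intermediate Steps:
N(R, x) = 2*R/(3 + x) (N(R, x) = (2*R)/(3 + x) = 2*R/(3 + x))
(-338 + N(5, (-3 - 7) - 6))**2 = (-338 + 2*5/(3 + ((-3 - 7) - 6)))**2 = (-338 + 2*5/(3 + (-10 - 6)))**2 = (-338 + 2*5/(3 - 16))**2 = (-338 + 2*5/(-13))**2 = (-338 + 2*5*(-1/13))**2 = (-338 - 10/13)**2 = (-4404/13)**2 = 19395216/169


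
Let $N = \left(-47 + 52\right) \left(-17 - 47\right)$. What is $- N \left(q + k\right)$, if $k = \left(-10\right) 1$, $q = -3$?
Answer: $-4160$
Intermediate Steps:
$N = -320$ ($N = 5 \left(-64\right) = -320$)
$k = -10$
$- N \left(q + k\right) = \left(-1\right) \left(-320\right) \left(-3 - 10\right) = 320 \left(-13\right) = -4160$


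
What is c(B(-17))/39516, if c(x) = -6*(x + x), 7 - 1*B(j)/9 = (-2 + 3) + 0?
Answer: -54/3293 ≈ -0.016398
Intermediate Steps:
B(j) = 54 (B(j) = 63 - 9*((-2 + 3) + 0) = 63 - 9*(1 + 0) = 63 - 9*1 = 63 - 9 = 54)
c(x) = -12*x
c(B(-17))/39516 = -12*54/39516 = -648*1/39516 = -54/3293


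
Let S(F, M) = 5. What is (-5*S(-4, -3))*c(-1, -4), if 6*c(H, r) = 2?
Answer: -25/3 ≈ -8.3333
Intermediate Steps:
c(H, r) = ⅓ (c(H, r) = (⅙)*2 = ⅓)
(-5*S(-4, -3))*c(-1, -4) = -5*5*(⅓) = -25*⅓ = -25/3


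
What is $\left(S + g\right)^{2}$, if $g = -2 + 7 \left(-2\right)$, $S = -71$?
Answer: $7569$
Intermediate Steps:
$g = -16$ ($g = -2 - 14 = -16$)
$\left(S + g\right)^{2} = \left(-71 - 16\right)^{2} = \left(-87\right)^{2} = 7569$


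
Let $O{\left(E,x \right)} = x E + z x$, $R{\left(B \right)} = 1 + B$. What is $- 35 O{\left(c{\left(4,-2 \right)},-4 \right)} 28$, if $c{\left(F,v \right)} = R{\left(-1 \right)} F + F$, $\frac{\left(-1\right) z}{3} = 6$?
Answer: $-54880$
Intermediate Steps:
$z = -18$ ($z = \left(-3\right) 6 = -18$)
$c{\left(F,v \right)} = F$ ($c{\left(F,v \right)} = \left(1 - 1\right) F + F = 0 F + F = 0 + F = F$)
$O{\left(E,x \right)} = - 18 x + E x$ ($O{\left(E,x \right)} = x E - 18 x = E x - 18 x = - 18 x + E x$)
$- 35 O{\left(c{\left(4,-2 \right)},-4 \right)} 28 = - 35 \left(- 4 \left(-18 + 4\right)\right) 28 = - 35 \left(\left(-4\right) \left(-14\right)\right) 28 = \left(-35\right) 56 \cdot 28 = \left(-1960\right) 28 = -54880$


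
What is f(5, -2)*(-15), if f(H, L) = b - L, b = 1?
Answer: -45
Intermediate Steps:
f(H, L) = 1 - L
f(5, -2)*(-15) = (1 - 1*(-2))*(-15) = (1 + 2)*(-15) = 3*(-15) = -45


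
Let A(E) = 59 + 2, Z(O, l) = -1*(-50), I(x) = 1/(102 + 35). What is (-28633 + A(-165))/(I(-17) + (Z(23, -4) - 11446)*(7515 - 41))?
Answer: 1304788/3889599149 ≈ 0.00033546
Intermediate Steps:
I(x) = 1/137
Z(O, l) = 50
A(E) = 61
(-28633 + A(-165))/(I(-17) + (Z(23, -4) - 11446)*(7515 - 41)) = (-28633 + 61)/(1/137 + (50 - 11446)*(7515 - 41)) = -28572/(1/137 - 11396*7474) = -28572/(1/137 - 85173704) = -28572/(-11668797447/137) = -28572*(-137/11668797447) = 1304788/3889599149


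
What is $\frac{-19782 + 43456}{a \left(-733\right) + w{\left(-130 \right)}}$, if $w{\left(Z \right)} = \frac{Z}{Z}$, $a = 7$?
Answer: $- \frac{623}{135} \approx -4.6148$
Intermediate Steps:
$w{\left(Z \right)} = 1$
$\frac{-19782 + 43456}{a \left(-733\right) + w{\left(-130 \right)}} = \frac{-19782 + 43456}{7 \left(-733\right) + 1} = \frac{23674}{-5131 + 1} = \frac{23674}{-5130} = 23674 \left(- \frac{1}{5130}\right) = - \frac{623}{135}$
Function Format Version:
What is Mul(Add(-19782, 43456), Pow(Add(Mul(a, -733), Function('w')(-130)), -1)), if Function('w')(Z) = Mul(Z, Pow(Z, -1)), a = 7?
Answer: Rational(-623, 135) ≈ -4.6148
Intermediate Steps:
Function('w')(Z) = 1
Mul(Add(-19782, 43456), Pow(Add(Mul(a, -733), Function('w')(-130)), -1)) = Mul(Add(-19782, 43456), Pow(Add(Mul(7, -733), 1), -1)) = Mul(23674, Pow(Add(-5131, 1), -1)) = Mul(23674, Pow(-5130, -1)) = Mul(23674, Rational(-1, 5130)) = Rational(-623, 135)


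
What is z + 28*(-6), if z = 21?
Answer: -147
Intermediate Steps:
z + 28*(-6) = 21 + 28*(-6) = 21 - 168 = -147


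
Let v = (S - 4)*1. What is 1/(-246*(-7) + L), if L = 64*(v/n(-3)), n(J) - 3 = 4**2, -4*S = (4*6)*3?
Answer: 19/31310 ≈ 0.00060683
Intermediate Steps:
S = -18 (S = -4*6*3/4 = -6*3 = -1/4*72 = -18)
n(J) = 19 (n(J) = 3 + 4**2 = 3 + 16 = 19)
v = -22 (v = (-18 - 4)*1 = -22*1 = -22)
L = -1408/19 (L = 64*(-22/19) = -1408/19 ≈ -74.105)
1/(-246*(-7) + L) = 1/(-246*(-7) - 1408/19) = 1/(1722 - 1408/19) = 1/(31310/19) = 19/31310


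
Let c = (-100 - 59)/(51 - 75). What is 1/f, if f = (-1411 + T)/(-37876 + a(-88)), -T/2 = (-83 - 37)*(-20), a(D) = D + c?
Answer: 303659/49688 ≈ 6.1113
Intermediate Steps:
c = 53/8 (c = -159/(-24) = -159*(-1/24) = 53/8 ≈ 6.6250)
a(D) = 53/8 + D (a(D) = D + 53/8 = 53/8 + D)
T = -4800 (T = -2*(-83 - 37)*(-20) = -(-240)*(-20) = -2*2400 = -4800)
f = 49688/303659 (f = (-1411 - 4800)/(-37876 + (53/8 - 88)) = -6211/(-37876 - 651/8) = -6211/(-303659/8) = -6211*(-8/303659) = 49688/303659 ≈ 0.16363)
1/f = 1/(49688/303659) = 303659/49688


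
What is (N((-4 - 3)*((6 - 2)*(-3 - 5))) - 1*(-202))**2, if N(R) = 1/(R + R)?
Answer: 8189707009/200704 ≈ 40805.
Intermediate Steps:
N(R) = 1/(2*R)
(N((-4 - 3)*((6 - 2)*(-3 - 5))) - 1*(-202))**2 = (1/(2*(((-4 - 3)*((6 - 2)*(-3 - 5))))) - 1*(-202))**2 = (1/(2*((-28*(-8)))) + 202)**2 = (1/(2*((-7*(-32)))) + 202)**2 = ((1/2)/224 + 202)**2 = ((1/2)*(1/224) + 202)**2 = (1/448 + 202)**2 = (90497/448)**2 = 8189707009/200704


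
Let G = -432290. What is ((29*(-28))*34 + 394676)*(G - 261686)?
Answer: -254736382368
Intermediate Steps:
((29*(-28))*34 + 394676)*(G - 261686) = ((29*(-28))*34 + 394676)*(-432290 - 261686) = (-812*34 + 394676)*(-693976) = (-27608 + 394676)*(-693976) = 367068*(-693976) = -254736382368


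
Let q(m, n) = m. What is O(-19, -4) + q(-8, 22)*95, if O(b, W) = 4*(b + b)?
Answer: -912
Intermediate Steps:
O(b, W) = 8*b (O(b, W) = 4*(2*b) = 8*b)
O(-19, -4) + q(-8, 22)*95 = 8*(-19) - 8*95 = -152 - 760 = -912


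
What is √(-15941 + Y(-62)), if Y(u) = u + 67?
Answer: 8*I*√249 ≈ 126.24*I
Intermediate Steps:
Y(u) = 67 + u
√(-15941 + Y(-62)) = √(-15941 + (67 - 62)) = √(-15941 + 5) = √(-15936) = 8*I*√249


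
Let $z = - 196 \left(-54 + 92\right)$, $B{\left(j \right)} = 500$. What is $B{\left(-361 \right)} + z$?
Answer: $-6948$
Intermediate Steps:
$z = -7448$ ($z = \left(-196\right) 38 = -7448$)
$B{\left(-361 \right)} + z = 500 - 7448 = -6948$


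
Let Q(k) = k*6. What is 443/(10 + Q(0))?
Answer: 443/10 ≈ 44.300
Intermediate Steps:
Q(k) = 6*k
443/(10 + Q(0)) = 443/(10 + 6*0) = 443/(10 + 0) = 443/10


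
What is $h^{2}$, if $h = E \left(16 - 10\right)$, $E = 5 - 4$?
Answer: $36$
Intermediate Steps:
$E = 1$
$h = 6$ ($h = 1 \left(16 - 10\right) = 1 \cdot 6 = 6$)
$h^{2} = 6^{2} = 36$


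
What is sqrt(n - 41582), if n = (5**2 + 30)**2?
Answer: I*sqrt(38557) ≈ 196.36*I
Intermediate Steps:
n = 3025 (n = (25 + 30)**2 = 55**2 = 3025)
sqrt(n - 41582) = sqrt(3025 - 41582) = sqrt(-38557) = I*sqrt(38557)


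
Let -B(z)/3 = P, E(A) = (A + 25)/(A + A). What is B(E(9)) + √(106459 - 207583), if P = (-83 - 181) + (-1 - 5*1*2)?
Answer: 825 + 318*I ≈ 825.0 + 318.0*I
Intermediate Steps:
E(A) = (25 + A)/(2*A) (E(A) = (25 + A)/((2*A)) = (25 + A)*(1/(2*A)) = (25 + A)/(2*A))
P = -275 (P = -264 + (-1 - 5*2) = -264 + (-1 - 10) = -264 - 11 = -275)
B(z) = 825 (B(z) = -3*(-275) = 825)
B(E(9)) + √(106459 - 207583) = 825 + √(106459 - 207583) = 825 + √(-101124) = 825 + 318*I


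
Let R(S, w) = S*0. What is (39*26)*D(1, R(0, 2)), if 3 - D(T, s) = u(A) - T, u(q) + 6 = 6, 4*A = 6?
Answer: 4056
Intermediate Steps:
A = 3/2 (A = (¼)*6 = 3/2 ≈ 1.5000)
u(q) = 0 (u(q) = -6 + 6 = 0)
R(S, w) = 0
D(T, s) = 3 + T (D(T, s) = 3 - (0 - T) = 3 - (-1)*T = 3 + T)
(39*26)*D(1, R(0, 2)) = (39*26)*(3 + 1) = 1014*4 = 4056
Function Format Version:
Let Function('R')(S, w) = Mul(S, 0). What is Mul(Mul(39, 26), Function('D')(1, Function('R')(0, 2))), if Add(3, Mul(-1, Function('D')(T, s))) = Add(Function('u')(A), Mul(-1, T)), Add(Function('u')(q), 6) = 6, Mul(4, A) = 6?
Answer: 4056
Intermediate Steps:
A = Rational(3, 2) (A = Mul(Rational(1, 4), 6) = Rational(3, 2) ≈ 1.5000)
Function('u')(q) = 0 (Function('u')(q) = Add(-6, 6) = 0)
Function('R')(S, w) = 0
Function('D')(T, s) = Add(3, T) (Function('D')(T, s) = Add(3, Mul(-1, Add(0, Mul(-1, T)))) = Add(3, Mul(-1, Mul(-1, T))) = Add(3, T))
Mul(Mul(39, 26), Function('D')(1, Function('R')(0, 2))) = Mul(Mul(39, 26), Add(3, 1)) = Mul(1014, 4) = 4056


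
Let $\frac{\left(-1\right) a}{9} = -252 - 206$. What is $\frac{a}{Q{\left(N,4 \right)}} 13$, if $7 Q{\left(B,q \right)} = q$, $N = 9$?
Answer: $\frac{187551}{2} \approx 93776.0$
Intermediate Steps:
$Q{\left(B,q \right)} = \frac{q}{7}$
$a = 4122$ ($a = - 9 \left(-252 - 206\right) = \left(-9\right) \left(-458\right) = 4122$)
$\frac{a}{Q{\left(N,4 \right)}} 13 = \frac{4122}{\frac{1}{7} \cdot 4} \cdot 13 = \frac{4122}{\frac{4}{7}} \cdot 13 = 4122 \cdot \frac{7}{4} \cdot 13 = \frac{14427}{2} \cdot 13 = \frac{187551}{2}$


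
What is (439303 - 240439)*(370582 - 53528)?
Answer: 63050626656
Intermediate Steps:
(439303 - 240439)*(370582 - 53528) = 198864*317054 = 63050626656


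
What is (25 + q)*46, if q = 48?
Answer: 3358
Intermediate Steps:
(25 + q)*46 = (25 + 48)*46 = 73*46 = 3358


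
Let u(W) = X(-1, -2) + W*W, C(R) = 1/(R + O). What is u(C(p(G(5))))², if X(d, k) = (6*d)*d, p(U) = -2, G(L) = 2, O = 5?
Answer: 3025/81 ≈ 37.346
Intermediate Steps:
X(d, k) = 6*d²
C(R) = 1/(5 + R) (C(R) = 1/(R + 5) = 1/(5 + R))
u(W) = 6 + W² (u(W) = 6*(-1)² + W*W = 6*1 + W² = 6 + W²)
u(C(p(G(5))))² = (6 + (1/(5 - 2))²)² = (6 + (1/3)²)² = (6 + (⅓)²)² = (6 + ⅑)² = (55/9)² = 3025/81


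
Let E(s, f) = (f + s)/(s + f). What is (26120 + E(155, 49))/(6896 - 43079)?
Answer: -8707/12061 ≈ -0.72191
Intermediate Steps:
E(s, f) = 1 (E(s, f) = (f + s)/(f + s) = 1)
(26120 + E(155, 49))/(6896 - 43079) = (26120 + 1)/(6896 - 43079) = 26121/(-36183) = 26121*(-1/36183) = -8707/12061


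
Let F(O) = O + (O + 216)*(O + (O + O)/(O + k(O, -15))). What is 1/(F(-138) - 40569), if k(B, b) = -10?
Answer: -37/1899045 ≈ -1.9483e-5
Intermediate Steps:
F(O) = O + (216 + O)*(O + 2*O/(-10 + O)) (F(O) = O + (O + 216)*(O + (O + O)/(O - 10)) = O + (216 + O)*(O + (2*O)/(-10 + O)) = O + (216 + O)*(O + 2*O/(-10 + O)))
1/(F(-138) - 40569) = 1/(-138*(-1738 + (-138)² + 209*(-138))/(-10 - 138) - 40569) = 1/(-138*(-1738 + 19044 - 28842)/(-148) - 40569) = 1/(-138*(-1/148)*(-11536) - 40569) = 1/(-397992/37 - 40569) = 1/(-1899045/37) = -37/1899045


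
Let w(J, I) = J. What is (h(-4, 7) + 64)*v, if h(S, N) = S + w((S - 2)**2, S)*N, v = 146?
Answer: 45552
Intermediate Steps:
h(S, N) = S + N*(-2 + S)**2 (h(S, N) = S + (S - 2)**2*N = S + (-2 + S)**2*N = S + N*(-2 + S)**2)
(h(-4, 7) + 64)*v = ((-4 + 7*(-2 - 4)**2) + 64)*146 = ((-4 + 7*(-6)**2) + 64)*146 = ((-4 + 7*36) + 64)*146 = ((-4 + 252) + 64)*146 = (248 + 64)*146 = 312*146 = 45552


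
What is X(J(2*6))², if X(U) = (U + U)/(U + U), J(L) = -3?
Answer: 1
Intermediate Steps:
X(U) = 1 (X(U) = (2*U)/((2*U)) = (2*U)*(1/(2*U)) = 1)
X(J(2*6))² = 1² = 1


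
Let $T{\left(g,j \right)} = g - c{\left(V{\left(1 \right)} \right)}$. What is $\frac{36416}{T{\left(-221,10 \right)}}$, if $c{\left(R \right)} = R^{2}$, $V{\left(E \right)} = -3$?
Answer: $- \frac{18208}{115} \approx -158.33$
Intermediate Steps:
$T{\left(g,j \right)} = -9 + g$ ($T{\left(g,j \right)} = g - \left(-3\right)^{2} = g - 9 = -9 + g$)
$\frac{36416}{T{\left(-221,10 \right)}} = \frac{36416}{-9 - 221} = \frac{36416}{-230} = 36416 \left(- \frac{1}{230}\right) = - \frac{18208}{115}$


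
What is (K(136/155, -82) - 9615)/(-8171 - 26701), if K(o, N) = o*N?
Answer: 1501477/5405160 ≈ 0.27779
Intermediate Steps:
K(o, N) = N*o
(K(136/155, -82) - 9615)/(-8171 - 26701) = (-11152/155 - 9615)/(-8171 - 26701) = (-11152/155 - 9615)/(-34872) = (-82*136/155 - 9615)*(-1/34872) = (-11152/155 - 9615)*(-1/34872) = -1501477/155*(-1/34872) = 1501477/5405160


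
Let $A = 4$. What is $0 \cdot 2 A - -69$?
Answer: $69$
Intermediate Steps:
$0 \cdot 2 A - -69 = 0 \cdot 2 \cdot 4 - -69 = 0 \cdot 4 + 69 = 0 + 69 = 69$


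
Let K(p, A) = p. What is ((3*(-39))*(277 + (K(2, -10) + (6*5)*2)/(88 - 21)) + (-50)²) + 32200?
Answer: 146243/67 ≈ 2182.7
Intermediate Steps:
((3*(-39))*(277 + (K(2, -10) + (6*5)*2)/(88 - 21)) + (-50)²) + 32200 = ((3*(-39))*(277 + (2 + (6*5)*2)/(88 - 21)) + (-50)²) + 32200 = (-117*(277 + (2 + 30*2)/67) + 2500) + 32200 = (-117*(277 + (2 + 60)*(1/67)) + 2500) + 32200 = (-117*(277 + 62*(1/67)) + 2500) + 32200 = (-117*(277 + 62/67) + 2500) + 32200 = (-117*18621/67 + 2500) + 32200 = (-2178657/67 + 2500) + 32200 = -2011157/67 + 32200 = 146243/67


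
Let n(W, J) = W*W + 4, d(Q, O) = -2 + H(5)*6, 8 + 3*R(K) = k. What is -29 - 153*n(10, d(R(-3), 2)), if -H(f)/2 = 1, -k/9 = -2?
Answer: -15941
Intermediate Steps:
k = 18 (k = -9*(-2) = 18)
H(f) = -2 (H(f) = -2*1 = -2)
R(K) = 10/3 (R(K) = -8/3 + (⅓)*18 = -8/3 + 6 = 10/3)
d(Q, O) = -14 (d(Q, O) = -2 - 2*6 = -2 - 12 = -14)
n(W, J) = 4 + W² (n(W, J) = W² + 4 = 4 + W²)
-29 - 153*n(10, d(R(-3), 2)) = -29 - 153*(4 + 10²) = -29 - 153*(4 + 100) = -29 - 153*104 = -29 - 15912 = -15941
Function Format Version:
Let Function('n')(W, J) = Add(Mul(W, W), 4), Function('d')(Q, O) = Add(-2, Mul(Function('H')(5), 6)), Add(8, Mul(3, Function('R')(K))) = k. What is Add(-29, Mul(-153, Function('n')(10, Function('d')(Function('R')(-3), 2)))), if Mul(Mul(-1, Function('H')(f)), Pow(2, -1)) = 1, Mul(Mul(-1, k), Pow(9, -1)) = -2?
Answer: -15941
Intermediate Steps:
k = 18 (k = Mul(-9, -2) = 18)
Function('H')(f) = -2 (Function('H')(f) = Mul(-2, 1) = -2)
Function('R')(K) = Rational(10, 3) (Function('R')(K) = Add(Rational(-8, 3), Mul(Rational(1, 3), 18)) = Add(Rational(-8, 3), 6) = Rational(10, 3))
Function('d')(Q, O) = -14 (Function('d')(Q, O) = Add(-2, Mul(-2, 6)) = Add(-2, -12) = -14)
Function('n')(W, J) = Add(4, Pow(W, 2)) (Function('n')(W, J) = Add(Pow(W, 2), 4) = Add(4, Pow(W, 2)))
Add(-29, Mul(-153, Function('n')(10, Function('d')(Function('R')(-3), 2)))) = Add(-29, Mul(-153, Add(4, Pow(10, 2)))) = Add(-29, Mul(-153, Add(4, 100))) = Add(-29, Mul(-153, 104)) = Add(-29, -15912) = -15941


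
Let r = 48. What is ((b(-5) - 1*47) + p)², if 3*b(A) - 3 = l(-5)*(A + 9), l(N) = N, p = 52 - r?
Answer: 21316/9 ≈ 2368.4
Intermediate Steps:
p = 4 (p = 52 - 1*48 = 52 - 48 = 4)
b(A) = -14 - 5*A/3 (b(A) = 1 + (-5*(A + 9))/3 = 1 + (-5*(9 + A))/3 = 1 + (-45 - 5*A)/3 = 1 + (-15 - 5*A/3) = -14 - 5*A/3)
((b(-5) - 1*47) + p)² = (((-14 - 5/3*(-5)) - 1*47) + 4)² = (((-14 + 25/3) - 47) + 4)² = ((-17/3 - 47) + 4)² = (-158/3 + 4)² = (-146/3)² = 21316/9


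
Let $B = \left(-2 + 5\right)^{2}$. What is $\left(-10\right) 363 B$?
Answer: $-32670$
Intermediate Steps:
$B = 9$ ($B = 3^{2} = 9$)
$\left(-10\right) 363 B = \left(-10\right) 363 \cdot 9 = \left(-3630\right) 9 = -32670$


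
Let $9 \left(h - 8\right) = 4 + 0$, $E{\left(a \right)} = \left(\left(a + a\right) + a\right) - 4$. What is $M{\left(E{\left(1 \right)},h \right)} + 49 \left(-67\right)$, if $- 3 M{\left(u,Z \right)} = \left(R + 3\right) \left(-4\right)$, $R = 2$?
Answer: $- \frac{9829}{3} \approx -3276.3$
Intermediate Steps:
$E{\left(a \right)} = -4 + 3 a$ ($E{\left(a \right)} = \left(2 a + a\right) - 4 = 3 a - 4 = -4 + 3 a$)
$h = \frac{76}{9}$ ($h = 8 + \frac{4 + 0}{9} = 8 + \frac{1}{9} \cdot 4 = 8 + \frac{4}{9} = \frac{76}{9} \approx 8.4444$)
$M{\left(u,Z \right)} = \frac{20}{3}$ ($M{\left(u,Z \right)} = - \frac{\left(2 + 3\right) \left(-4\right)}{3} = - \frac{5 \left(-4\right)}{3} = \left(- \frac{1}{3}\right) \left(-20\right) = \frac{20}{3}$)
$M{\left(E{\left(1 \right)},h \right)} + 49 \left(-67\right) = \frac{20}{3} + 49 \left(-67\right) = \frac{20}{3} - 3283 = - \frac{9829}{3}$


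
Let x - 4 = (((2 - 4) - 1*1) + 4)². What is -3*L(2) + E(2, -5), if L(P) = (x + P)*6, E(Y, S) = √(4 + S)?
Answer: -126 + I ≈ -126.0 + 1.0*I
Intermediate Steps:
x = 5 (x = 4 + (((2 - 4) - 1*1) + 4)² = 4 + ((-2 - 1) + 4)² = 4 + (-3 + 4)² = 4 + 1² = 4 + 1 = 5)
L(P) = 30 + 6*P (L(P) = (5 + P)*6 = 30 + 6*P)
-3*L(2) + E(2, -5) = -3*(30 + 6*2) + √(4 - 5) = -3*(30 + 12) + √(-1) = -3*42 + I = -126 + I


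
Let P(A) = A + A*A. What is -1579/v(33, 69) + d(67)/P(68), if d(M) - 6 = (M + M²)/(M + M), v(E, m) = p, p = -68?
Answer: 108991/4692 ≈ 23.229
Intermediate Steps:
v(E, m) = -68
P(A) = A + A²
d(M) = 6 + (M + M²)/(2*M) (d(M) = 6 + (M + M²)/(M + M) = 6 + (M + M²)/((2*M)) = 6 + (M + M²)*(1/(2*M)) = 6 + (M + M²)/(2*M))
-1579/v(33, 69) + d(67)/P(68) = -1579/(-68) + (13/2 + (½)*67)/((68*(1 + 68))) = -1579*(-1/68) + (13/2 + 67/2)/((68*69)) = 1579/68 + 40/4692 = 1579/68 + 40*(1/4692) = 1579/68 + 10/1173 = 108991/4692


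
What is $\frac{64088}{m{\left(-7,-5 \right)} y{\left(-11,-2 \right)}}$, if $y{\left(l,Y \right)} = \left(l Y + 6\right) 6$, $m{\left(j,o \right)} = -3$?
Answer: $- \frac{8011}{63} \approx -127.16$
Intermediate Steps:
$y{\left(l,Y \right)} = 36 + 6 Y l$ ($y{\left(l,Y \right)} = \left(Y l + 6\right) 6 = \left(6 + Y l\right) 6 = 36 + 6 Y l$)
$\frac{64088}{m{\left(-7,-5 \right)} y{\left(-11,-2 \right)}} = \frac{64088}{\left(-3\right) \left(36 + 6 \left(-2\right) \left(-11\right)\right)} = \frac{64088}{\left(-3\right) \left(36 + 132\right)} = \frac{64088}{\left(-3\right) 168} = \frac{64088}{-504} = 64088 \left(- \frac{1}{504}\right) = - \frac{8011}{63}$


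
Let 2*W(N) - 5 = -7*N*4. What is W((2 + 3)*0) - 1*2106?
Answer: -4207/2 ≈ -2103.5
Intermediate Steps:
W(N) = 5/2 - 14*N (W(N) = 5/2 + (-7*N*4)/2 = 5/2 + (-28*N)/2 = 5/2 - 14*N)
W((2 + 3)*0) - 1*2106 = (5/2 - 14*(2 + 3)*0) - 1*2106 = (5/2 - 70*0) - 2106 = (5/2 - 14*0) - 2106 = (5/2 + 0) - 2106 = 5/2 - 2106 = -4207/2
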